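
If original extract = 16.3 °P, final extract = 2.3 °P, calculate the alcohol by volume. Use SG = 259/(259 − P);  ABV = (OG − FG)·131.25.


OG = 259/(259 − 16.3) = 1.0672
FG = 259/(259 − 2.3) = 1.0090
ABV = (1.0672 − 1.0090)·131.25

7.6389 % ABV


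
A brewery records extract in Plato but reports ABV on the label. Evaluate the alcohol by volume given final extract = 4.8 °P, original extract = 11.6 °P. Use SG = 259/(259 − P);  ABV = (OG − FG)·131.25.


OG = 259/(259 − 11.6) = 1.0469
FG = 259/(259 − 4.8) = 1.0189
ABV = (1.0469 − 1.0189)·131.25

3.6756 % ABV


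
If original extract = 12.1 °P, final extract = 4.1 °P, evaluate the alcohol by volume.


SG = 259/(259 − P);  ABV = (OG − FG)·131.25
OG = 259/(259 − 12.1) = 1.0490
FG = 259/(259 − 4.1) = 1.0161
ABV = (1.0490 − 1.0161)·131.25

4.3211 % ABV


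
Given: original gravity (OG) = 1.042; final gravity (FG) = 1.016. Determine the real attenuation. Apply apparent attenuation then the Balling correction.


AA = (OG−FG)/(OG−1)·100;  RA = AA·0.8192
AA = (1.042 − 1.016)/(1.042 − 1)·100 = 61.9048
RA = 61.9048·0.8192

50.7124 %


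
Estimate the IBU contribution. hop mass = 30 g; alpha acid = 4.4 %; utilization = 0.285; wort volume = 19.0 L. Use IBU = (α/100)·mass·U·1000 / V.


IBU = (4.4/100)·30·0.285·1000 / 19.0

19.8000 IBU


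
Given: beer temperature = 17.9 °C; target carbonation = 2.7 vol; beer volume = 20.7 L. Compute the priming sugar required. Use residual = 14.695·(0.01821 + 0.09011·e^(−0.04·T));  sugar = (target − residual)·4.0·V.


residual = 14.695·(0.01821 + 0.09011·e^(−0.04·17.9)) = 0.9147
sugar = (2.7 − 0.9147)·4.0·20.7

147.8212 g


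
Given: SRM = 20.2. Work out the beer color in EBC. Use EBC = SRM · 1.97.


EBC = 20.2 · 1.97

39.7940 EBC


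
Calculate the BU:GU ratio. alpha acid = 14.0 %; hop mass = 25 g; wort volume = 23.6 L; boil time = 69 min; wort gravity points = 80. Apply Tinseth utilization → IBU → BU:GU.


U = 1.65·0.000125^(GP/1000)·(1−e^(−0.04t))/4.15;  IBU = (α/100)·m·U·1000/V;  BU:GU = IBU/GP
U = 1.65·0.000125^(80/1000)·(1−e^(−0.04·69))/4.15 = 0.1815
IBU = (14.0/100)·25·0.1815·1000/23.6 = 26.9122
BU:GU = 26.9122/80

0.3364


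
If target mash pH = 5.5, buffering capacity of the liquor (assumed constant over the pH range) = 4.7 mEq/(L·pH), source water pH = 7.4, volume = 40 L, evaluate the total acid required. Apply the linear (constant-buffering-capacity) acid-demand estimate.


acid = buffering capacity · (pH_source − pH_target) · V
acid = 4.7 · (7.4 − 5.5) · 40

357.2000 mEq


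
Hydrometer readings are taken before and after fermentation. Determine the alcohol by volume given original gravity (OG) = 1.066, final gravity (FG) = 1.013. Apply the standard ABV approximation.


ABV = (OG − FG) · 131.25
ABV = (1.066 − 1.013) · 131.25

6.9563 % ABV


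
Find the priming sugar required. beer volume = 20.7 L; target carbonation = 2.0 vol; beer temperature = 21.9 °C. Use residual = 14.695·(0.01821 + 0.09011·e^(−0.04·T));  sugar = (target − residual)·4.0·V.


residual = 14.695·(0.01821 + 0.09011·e^(−0.04·21.9)) = 0.8190
sugar = (2.0 − 0.8190)·4.0·20.7

97.7836 g


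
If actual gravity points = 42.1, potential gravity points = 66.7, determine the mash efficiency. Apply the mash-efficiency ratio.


efficiency = actual / potential × 100
efficiency = 42.1 / 66.7 × 100

63.1184 %


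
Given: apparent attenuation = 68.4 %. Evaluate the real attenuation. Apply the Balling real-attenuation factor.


RA = AA · 0.8192
RA = 68.4 · 0.8192

56.0333 %


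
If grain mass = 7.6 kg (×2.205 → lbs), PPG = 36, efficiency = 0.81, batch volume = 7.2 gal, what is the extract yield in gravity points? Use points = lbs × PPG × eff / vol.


lbs = 7.6 × 2.205 = 16.7580
points = 16.7580 × 36 × 0.81 / 7.2

67.8699 points


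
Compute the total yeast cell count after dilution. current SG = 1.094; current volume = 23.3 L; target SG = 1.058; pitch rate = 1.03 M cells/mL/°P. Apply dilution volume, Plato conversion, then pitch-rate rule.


V_w = V·((SG_c−1)/(SG_t−1)−1);  °P = 259 − 259/SG_t;  cells = rate·(V+V_w)·°P
V_w = 23.3·((1.094−1)/(1.058−1)−1) = 14.4621
V_final = 23.3 + 14.4621 = 37.7621
°P = 259 − 259/1.058 = 14.1985
cells = 1.03·37.7621·14.1985

552.2492 billion cells


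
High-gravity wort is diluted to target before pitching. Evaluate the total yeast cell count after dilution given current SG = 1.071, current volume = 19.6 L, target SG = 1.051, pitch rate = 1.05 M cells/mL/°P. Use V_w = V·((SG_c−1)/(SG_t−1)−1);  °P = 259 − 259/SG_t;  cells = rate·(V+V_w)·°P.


V_w = 19.6·((1.071−1)/(1.051−1)−1) = 7.6863
V_final = 19.6 + 7.6863 = 27.2863
°P = 259 − 259/1.051 = 12.5680
cells = 1.05·27.2863·12.5680

360.0815 billion cells


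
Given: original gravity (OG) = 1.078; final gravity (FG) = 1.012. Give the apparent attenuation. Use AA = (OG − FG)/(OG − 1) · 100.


AA = (1.078 − 1.012)/(1.078 − 1) · 100

84.6154 %


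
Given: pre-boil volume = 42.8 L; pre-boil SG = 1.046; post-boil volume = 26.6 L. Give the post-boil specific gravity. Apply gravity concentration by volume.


SG_post = 1 + (SG_pre − 1)·V_pre/V_post
pts_pre = (1.046 − 1)·1000 = 46.0000
pts_post = 46.0000·42.8/26.6 = 74.0150
SG_post = 1 + 74.0150/1000

1.0740


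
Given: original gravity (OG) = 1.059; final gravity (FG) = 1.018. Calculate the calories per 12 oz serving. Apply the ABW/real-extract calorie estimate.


ABW = (OG−FG)·131.25·0.79/FG;  °P = 259 − 259/SG (for OG→OE and FG→AE);  RE = 0.1808·OE + 0.8192·AE;  Cal = (6.9·ABW + 4·(RE−0.1))·FG·3.55
ABW = (1.059 − 1.018)·131.25·0.79/1.018 = 4.1760
OE = 259 − 259/1.059 = 14.4297 °P
AE = 259 − 259/1.018 = 4.5796 °P
RE = 0.1808·14.4297 + 0.8192·4.5796 = 6.3605 °P
Cal = (6.9·4.1760 + 4·(6.3605−0.1))·1.018·3.55

194.6316 kcal


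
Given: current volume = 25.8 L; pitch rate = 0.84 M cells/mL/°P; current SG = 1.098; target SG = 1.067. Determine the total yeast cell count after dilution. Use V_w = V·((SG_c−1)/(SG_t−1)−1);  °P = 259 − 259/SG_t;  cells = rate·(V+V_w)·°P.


V_w = 25.8·((1.098−1)/(1.067−1)−1) = 11.9373
V_final = 25.8 + 11.9373 = 37.7373
°P = 259 − 259/1.067 = 16.2634
cells = 0.84·37.7373·16.2634

515.5377 billion cells


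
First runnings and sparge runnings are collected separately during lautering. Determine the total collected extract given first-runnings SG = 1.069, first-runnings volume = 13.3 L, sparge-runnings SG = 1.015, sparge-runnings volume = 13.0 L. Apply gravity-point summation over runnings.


total = Σ (SG_i − 1)·1000·V_i
first = (1.069 − 1)·1000·13.3 = 917.7000
sparge = (1.015 − 1)·1000·13.0 = 195.0000
total = 917.7000 + 195.0000

1112.7000 gravity·L


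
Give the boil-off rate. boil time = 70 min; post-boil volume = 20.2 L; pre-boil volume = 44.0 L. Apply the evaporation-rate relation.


rate = (V_pre − V_post) / (t_min/60)
rate = (44.0 − 20.2) / (70/60)

20.4000 L/hr


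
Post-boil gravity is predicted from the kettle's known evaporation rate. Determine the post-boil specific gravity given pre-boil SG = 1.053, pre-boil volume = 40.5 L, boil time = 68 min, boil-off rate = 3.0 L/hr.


V_post = V_pre − rate·(t/60);  SG_post = 1 + (SG_pre−1)·V_pre/V_post
V_post = 40.5 − 3.0·(68/60) = 37.1000
SG_post = 1 + (1.053 − 1)·40.5/37.1000

1.0579


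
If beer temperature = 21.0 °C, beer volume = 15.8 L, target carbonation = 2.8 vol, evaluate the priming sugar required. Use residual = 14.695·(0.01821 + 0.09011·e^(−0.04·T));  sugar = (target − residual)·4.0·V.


residual = 14.695·(0.01821 + 0.09011·e^(−0.04·21.0)) = 0.8393
sugar = (2.8 − 0.8393)·4.0·15.8

123.9192 g


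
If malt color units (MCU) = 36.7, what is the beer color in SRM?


SRM = 1.4922 · MCU^0.6859
SRM = 1.4922 · 36.7^0.6859

17.6617 SRM


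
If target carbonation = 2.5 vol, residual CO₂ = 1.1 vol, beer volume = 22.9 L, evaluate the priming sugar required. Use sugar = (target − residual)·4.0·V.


sugar = (2.5 − 1.1)·4.0·22.9

128.2400 g


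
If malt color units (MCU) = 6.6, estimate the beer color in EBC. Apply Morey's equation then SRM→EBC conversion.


SRM = 1.4922·MCU^0.6859;  EBC = SRM·1.97
SRM = 1.4922·6.6^0.6859 = 5.4444
EBC = 5.4444·1.97

10.7255 EBC


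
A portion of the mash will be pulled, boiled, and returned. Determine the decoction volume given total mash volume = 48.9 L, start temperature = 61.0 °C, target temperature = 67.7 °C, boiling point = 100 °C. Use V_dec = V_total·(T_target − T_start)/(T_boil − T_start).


V_dec = 48.9·(67.7 − 61.0)/(100 − 61.0)

8.4008 L


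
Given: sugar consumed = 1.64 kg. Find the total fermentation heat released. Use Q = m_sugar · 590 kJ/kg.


Q = 1.64 · 590

967.6000 kJ


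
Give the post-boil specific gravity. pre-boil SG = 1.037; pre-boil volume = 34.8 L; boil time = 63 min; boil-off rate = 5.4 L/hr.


V_post = V_pre − rate·(t/60);  SG_post = 1 + (SG_pre−1)·V_pre/V_post
V_post = 34.8 − 5.4·(63/60) = 29.1300
SG_post = 1 + (1.037 − 1)·34.8/29.1300

1.0442


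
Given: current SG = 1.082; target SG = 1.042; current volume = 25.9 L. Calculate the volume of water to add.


V_water = V·((SG_curr − 1)/(SG_target − 1) − 1)
V_water = 25.9·((1.082 − 1)/(1.042 − 1) − 1)

24.6667 L


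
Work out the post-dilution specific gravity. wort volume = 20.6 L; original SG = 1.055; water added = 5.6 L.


SG_new = 1 + (SG_old − 1)·V_old/(V_old + V_water)
pts = (1.055 − 1)·1000·20.6/(20.6 + 5.6) = 43.2443
SG_new = 1 + 43.2443/1000

1.0432


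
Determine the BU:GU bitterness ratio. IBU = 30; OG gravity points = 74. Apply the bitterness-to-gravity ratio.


BU:GU = IBU / OG_points
BU:GU = 30 / 74

0.4054


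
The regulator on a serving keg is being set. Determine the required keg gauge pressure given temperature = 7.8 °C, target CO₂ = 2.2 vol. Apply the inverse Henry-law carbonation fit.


psi = vols/(0.01821 + 0.09011·e^(−0.04·T)) − 14.695
psi = 2.2/(0.01821 + 0.09011·e^(−0.04·7.8)) − 14.695

11.4429 psi


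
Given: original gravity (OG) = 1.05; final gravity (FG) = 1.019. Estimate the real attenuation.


AA = (OG−FG)/(OG−1)·100;  RA = AA·0.8192
AA = (1.05 − 1.019)/(1.05 − 1)·100 = 62.0000
RA = 62.0000·0.8192

50.7904 %


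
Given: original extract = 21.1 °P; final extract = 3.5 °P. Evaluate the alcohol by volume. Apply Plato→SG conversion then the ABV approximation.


SG = 259/(259 − P);  ABV = (OG − FG)·131.25
OG = 259/(259 − 21.1) = 1.0887
FG = 259/(259 − 3.5) = 1.0137
ABV = (1.0887 − 1.0137)·131.25

9.8430 % ABV


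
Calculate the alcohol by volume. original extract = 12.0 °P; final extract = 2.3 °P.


SG = 259/(259 − P);  ABV = (OG − FG)·131.25
OG = 259/(259 − 12.0) = 1.0486
FG = 259/(259 − 2.3) = 1.0090
ABV = (1.0486 − 1.0090)·131.25

5.2005 % ABV


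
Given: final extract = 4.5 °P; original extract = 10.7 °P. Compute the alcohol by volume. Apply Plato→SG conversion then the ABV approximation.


SG = 259/(259 − P);  ABV = (OG − FG)·131.25
OG = 259/(259 − 10.7) = 1.0431
FG = 259/(259 − 4.5) = 1.0177
ABV = (1.0431 − 1.0177)·131.25

3.3352 % ABV


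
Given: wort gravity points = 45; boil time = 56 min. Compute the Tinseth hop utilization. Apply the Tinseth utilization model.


U = 1.65·0.000125^(GP/1000) · (1 − e^(−0.04·t))/4.15
bigness = 1.65·0.000125^(45/1000) = 1.1011
boil_factor = (1 − e^(−0.04·56))/4.15 = 0.2153
U = 1.1011 · 0.2153

0.2371


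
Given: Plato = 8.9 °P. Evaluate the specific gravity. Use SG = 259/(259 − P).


SG = 259/(259 − 8.9)

1.0356


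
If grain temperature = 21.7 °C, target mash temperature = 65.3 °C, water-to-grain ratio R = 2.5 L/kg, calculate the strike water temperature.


T_strike = (0.41/R)·(T_mash − T_grain) + T_mash
T_strike = (0.41/2.5)·(65.3 − 21.7) + 65.3

72.4504 °C


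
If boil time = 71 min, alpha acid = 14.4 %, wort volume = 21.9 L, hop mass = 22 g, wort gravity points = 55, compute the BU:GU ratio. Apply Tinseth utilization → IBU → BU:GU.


U = 1.65·0.000125^(GP/1000)·(1−e^(−0.04t))/4.15;  IBU = (α/100)·m·U·1000/V;  BU:GU = IBU/GP
U = 1.65·0.000125^(55/1000)·(1−e^(−0.04·71))/4.15 = 0.2284
IBU = (14.4/100)·22·0.2284·1000/21.9 = 33.0340
BU:GU = 33.0340/55

0.6006


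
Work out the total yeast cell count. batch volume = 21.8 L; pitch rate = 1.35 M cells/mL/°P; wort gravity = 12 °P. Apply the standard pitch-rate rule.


cells (billions) = rate · V_L · °P
cells = 1.35 · 21.8 · 12

353.1600 billion cells


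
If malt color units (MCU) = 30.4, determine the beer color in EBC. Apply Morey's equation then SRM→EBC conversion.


SRM = 1.4922·MCU^0.6859;  EBC = SRM·1.97
SRM = 1.4922·30.4^0.6859 = 15.5214
EBC = 15.5214·1.97

30.5771 EBC


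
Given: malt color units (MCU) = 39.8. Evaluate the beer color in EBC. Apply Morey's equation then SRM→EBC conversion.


SRM = 1.4922·MCU^0.6859;  EBC = SRM·1.97
SRM = 1.4922·39.8^0.6859 = 18.6718
EBC = 18.6718·1.97

36.7835 EBC


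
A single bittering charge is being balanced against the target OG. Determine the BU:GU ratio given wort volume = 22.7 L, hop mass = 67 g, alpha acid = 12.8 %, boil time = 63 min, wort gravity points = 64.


U = 1.65·0.000125^(GP/1000)·(1−e^(−0.04t))/4.15;  IBU = (α/100)·m·U·1000/V;  BU:GU = IBU/GP
U = 1.65·0.000125^(64/1000)·(1−e^(−0.04·63))/4.15 = 0.2057
IBU = (12.8/100)·67·0.2057·1000/22.7 = 77.7084
BU:GU = 77.7084/64

1.2142


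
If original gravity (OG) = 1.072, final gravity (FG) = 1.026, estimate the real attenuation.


AA = (OG−FG)/(OG−1)·100;  RA = AA·0.8192
AA = (1.072 − 1.026)/(1.072 − 1)·100 = 63.8889
RA = 63.8889·0.8192

52.3378 %


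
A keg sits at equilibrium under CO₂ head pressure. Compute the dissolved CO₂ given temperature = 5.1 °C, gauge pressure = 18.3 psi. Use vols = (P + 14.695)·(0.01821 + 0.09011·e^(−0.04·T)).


vols = (18.3 + 14.695)·(0.01821 + 0.09011·e^(−0.04·5.1))

3.0254 volumes


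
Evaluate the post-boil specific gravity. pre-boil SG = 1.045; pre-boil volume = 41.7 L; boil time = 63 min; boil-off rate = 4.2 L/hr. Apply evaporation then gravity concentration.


V_post = V_pre − rate·(t/60);  SG_post = 1 + (SG_pre−1)·V_pre/V_post
V_post = 41.7 − 4.2·(63/60) = 37.2900
SG_post = 1 + (1.045 − 1)·41.7/37.2900

1.0503


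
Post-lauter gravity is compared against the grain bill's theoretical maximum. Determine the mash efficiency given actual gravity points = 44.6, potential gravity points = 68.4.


efficiency = actual / potential × 100
efficiency = 44.6 / 68.4 × 100

65.2047 %


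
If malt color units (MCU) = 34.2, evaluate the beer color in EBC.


SRM = 1.4922·MCU^0.6859;  EBC = SRM·1.97
SRM = 1.4922·34.2^0.6859 = 16.8273
EBC = 16.8273·1.97

33.1499 EBC


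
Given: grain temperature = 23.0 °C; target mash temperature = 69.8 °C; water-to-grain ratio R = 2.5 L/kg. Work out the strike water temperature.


T_strike = (0.41/R)·(T_mash − T_grain) + T_mash
T_strike = (0.41/2.5)·(69.8 − 23.0) + 69.8

77.4752 °C


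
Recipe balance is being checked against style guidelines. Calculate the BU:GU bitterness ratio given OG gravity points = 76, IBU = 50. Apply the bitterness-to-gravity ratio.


BU:GU = IBU / OG_points
BU:GU = 50 / 76

0.6579


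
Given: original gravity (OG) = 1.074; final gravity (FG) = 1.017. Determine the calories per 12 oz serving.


ABW = (OG−FG)·131.25·0.79/FG;  °P = 259 − 259/SG (for OG→OE and FG→AE);  RE = 0.1808·OE + 0.8192·AE;  Cal = (6.9·ABW + 4·(RE−0.1))·FG·3.55
ABW = (1.074 − 1.017)·131.25·0.79/1.017 = 5.8114
OE = 259 − 259/1.074 = 17.8454 °P
AE = 259 − 259/1.017 = 4.3294 °P
RE = 0.1808·17.8454 + 0.8192·4.3294 = 6.7731 °P
Cal = (6.9·5.8114 + 4·(6.7731−0.1))·1.017·3.55

241.1389 kcal


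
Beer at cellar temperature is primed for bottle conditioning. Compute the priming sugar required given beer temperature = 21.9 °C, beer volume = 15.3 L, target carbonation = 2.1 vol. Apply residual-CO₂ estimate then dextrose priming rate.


residual = 14.695·(0.01821 + 0.09011·e^(−0.04·T));  sugar = (target − residual)·4.0·V
residual = 14.695·(0.01821 + 0.09011·e^(−0.04·21.9)) = 0.8190
sugar = (2.1 − 0.8190)·4.0·15.3

78.3948 g


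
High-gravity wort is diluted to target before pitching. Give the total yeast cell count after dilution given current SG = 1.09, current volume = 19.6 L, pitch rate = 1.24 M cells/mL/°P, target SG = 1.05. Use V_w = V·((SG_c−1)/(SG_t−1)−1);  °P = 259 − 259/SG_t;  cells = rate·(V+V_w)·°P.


V_w = 19.6·((1.09−1)/(1.05−1)−1) = 15.6800
V_final = 19.6 + 15.6800 = 35.2800
°P = 259 − 259/1.05 = 12.3333
cells = 1.24·35.2800·12.3333

539.5488 billion cells


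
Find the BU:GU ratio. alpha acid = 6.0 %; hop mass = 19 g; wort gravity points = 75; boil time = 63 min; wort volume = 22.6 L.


U = 1.65·0.000125^(GP/1000)·(1−e^(−0.04t))/4.15;  IBU = (α/100)·m·U·1000/V;  BU:GU = IBU/GP
U = 1.65·0.000125^(75/1000)·(1−e^(−0.04·63))/4.15 = 0.1863
IBU = (6.0/100)·19·0.1863·1000/22.6 = 9.3988
BU:GU = 9.3988/75

0.1253


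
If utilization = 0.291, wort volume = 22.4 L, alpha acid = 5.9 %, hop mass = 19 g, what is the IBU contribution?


IBU = (α/100)·mass·U·1000 / V
IBU = (5.9/100)·19·0.291·1000 / 22.4

14.5630 IBU


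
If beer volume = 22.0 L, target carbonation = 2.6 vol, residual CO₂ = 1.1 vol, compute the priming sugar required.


sugar = (target − residual)·4.0·V
sugar = (2.6 − 1.1)·4.0·22.0

132.0000 g


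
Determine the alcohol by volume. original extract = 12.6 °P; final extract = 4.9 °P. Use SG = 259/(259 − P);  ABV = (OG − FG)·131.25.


OG = 259/(259 − 12.6) = 1.0511
FG = 259/(259 − 4.9) = 1.0193
ABV = (1.0511 − 1.0193)·131.25

4.1807 % ABV


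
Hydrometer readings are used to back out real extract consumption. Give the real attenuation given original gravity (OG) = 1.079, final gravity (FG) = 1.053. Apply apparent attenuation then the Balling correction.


AA = (OG−FG)/(OG−1)·100;  RA = AA·0.8192
AA = (1.079 − 1.053)/(1.079 − 1)·100 = 32.9114
RA = 32.9114·0.8192

26.9610 %


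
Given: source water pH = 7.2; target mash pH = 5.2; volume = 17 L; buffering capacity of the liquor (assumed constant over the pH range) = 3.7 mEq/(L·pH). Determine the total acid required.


acid = buffering capacity · (pH_source − pH_target) · V
acid = 3.7 · (7.2 − 5.2) · 17

125.8000 mEq


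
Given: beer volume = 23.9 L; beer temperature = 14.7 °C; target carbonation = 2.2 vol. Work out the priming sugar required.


residual = 14.695·(0.01821 + 0.09011·e^(−0.04·T));  sugar = (target − residual)·4.0·V
residual = 14.695·(0.01821 + 0.09011·e^(−0.04·14.7)) = 1.0031
sugar = (2.2 − 1.0031)·4.0·23.9

114.4249 g


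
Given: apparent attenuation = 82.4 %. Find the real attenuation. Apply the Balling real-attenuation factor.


RA = AA · 0.8192
RA = 82.4 · 0.8192

67.5021 %


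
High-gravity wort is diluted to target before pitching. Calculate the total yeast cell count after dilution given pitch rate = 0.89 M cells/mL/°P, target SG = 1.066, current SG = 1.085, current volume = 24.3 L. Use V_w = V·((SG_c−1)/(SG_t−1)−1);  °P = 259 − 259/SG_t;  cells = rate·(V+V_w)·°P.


V_w = 24.3·((1.085−1)/(1.066−1)−1) = 6.9955
V_final = 24.3 + 6.9955 = 31.2955
°P = 259 − 259/1.066 = 16.0356
cells = 0.89·31.2955·16.0356

446.6402 billion cells


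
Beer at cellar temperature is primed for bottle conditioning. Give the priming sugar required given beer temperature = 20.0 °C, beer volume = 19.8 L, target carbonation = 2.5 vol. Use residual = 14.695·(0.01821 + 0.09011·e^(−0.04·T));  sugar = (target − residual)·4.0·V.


residual = 14.695·(0.01821 + 0.09011·e^(−0.04·20.0)) = 0.8626
sugar = (2.5 − 0.8626)·4.0·19.8

129.6835 g


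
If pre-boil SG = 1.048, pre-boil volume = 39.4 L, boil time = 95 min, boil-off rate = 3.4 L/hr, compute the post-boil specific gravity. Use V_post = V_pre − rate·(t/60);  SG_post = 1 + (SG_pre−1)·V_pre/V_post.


V_post = 39.4 − 3.4·(95/60) = 34.0167
SG_post = 1 + (1.048 − 1)·39.4/34.0167

1.0556


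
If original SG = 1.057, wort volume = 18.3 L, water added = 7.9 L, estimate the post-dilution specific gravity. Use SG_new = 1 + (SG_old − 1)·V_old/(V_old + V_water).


pts = (1.057 − 1)·1000·18.3/(18.3 + 7.9) = 39.8130
SG_new = 1 + 39.8130/1000

1.0398


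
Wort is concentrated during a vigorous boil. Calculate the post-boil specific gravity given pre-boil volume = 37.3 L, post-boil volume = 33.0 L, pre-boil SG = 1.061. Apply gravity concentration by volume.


SG_post = 1 + (SG_pre − 1)·V_pre/V_post
pts_pre = (1.061 − 1)·1000 = 61.0000
pts_post = 61.0000·37.3/33.0 = 68.9485
SG_post = 1 + 68.9485/1000

1.0689


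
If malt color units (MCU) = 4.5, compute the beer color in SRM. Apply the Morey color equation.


SRM = 1.4922 · MCU^0.6859
SRM = 1.4922 · 4.5^0.6859

4.1866 SRM


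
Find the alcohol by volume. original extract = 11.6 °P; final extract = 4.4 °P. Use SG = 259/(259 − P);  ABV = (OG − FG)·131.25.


OG = 259/(259 − 11.6) = 1.0469
FG = 259/(259 − 4.4) = 1.0173
ABV = (1.0469 − 1.0173)·131.25

3.8857 % ABV


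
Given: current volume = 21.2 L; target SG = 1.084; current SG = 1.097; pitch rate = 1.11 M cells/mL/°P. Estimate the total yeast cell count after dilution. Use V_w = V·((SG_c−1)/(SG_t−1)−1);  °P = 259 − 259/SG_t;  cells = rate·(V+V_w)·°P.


V_w = 21.2·((1.097−1)/(1.084−1)−1) = 3.2810
V_final = 21.2 + 3.2810 = 24.4810
°P = 259 − 259/1.084 = 20.0701
cells = 1.11·24.4810·20.0701

545.3823 billion cells


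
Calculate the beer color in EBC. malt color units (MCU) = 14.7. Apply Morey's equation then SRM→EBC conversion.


SRM = 1.4922·MCU^0.6859;  EBC = SRM·1.97
SRM = 1.4922·14.7^0.6859 = 9.4295
EBC = 9.4295·1.97

18.5762 EBC


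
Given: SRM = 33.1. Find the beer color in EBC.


EBC = SRM · 1.97
EBC = 33.1 · 1.97

65.2070 EBC


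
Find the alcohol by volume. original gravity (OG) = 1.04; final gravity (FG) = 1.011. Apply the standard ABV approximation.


ABV = (OG − FG) · 131.25
ABV = (1.04 − 1.011) · 131.25

3.8063 % ABV


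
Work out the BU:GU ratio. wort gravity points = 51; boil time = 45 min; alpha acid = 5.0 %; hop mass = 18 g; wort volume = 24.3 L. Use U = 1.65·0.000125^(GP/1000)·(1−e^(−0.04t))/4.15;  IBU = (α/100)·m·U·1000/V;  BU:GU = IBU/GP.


U = 1.65·0.000125^(51/1000)·(1−e^(−0.04·45))/4.15 = 0.2099
IBU = (5.0/100)·18·0.2099·1000/24.3 = 7.7722
BU:GU = 7.7722/51

0.1524


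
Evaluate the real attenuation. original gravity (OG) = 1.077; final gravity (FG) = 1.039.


AA = (OG−FG)/(OG−1)·100;  RA = AA·0.8192
AA = (1.077 − 1.039)/(1.077 − 1)·100 = 49.3506
RA = 49.3506·0.8192

40.4281 %


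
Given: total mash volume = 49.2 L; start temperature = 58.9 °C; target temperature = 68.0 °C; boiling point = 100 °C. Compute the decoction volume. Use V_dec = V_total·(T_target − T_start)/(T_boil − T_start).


V_dec = 49.2·(68.0 − 58.9)/(100 − 58.9)

10.8934 L


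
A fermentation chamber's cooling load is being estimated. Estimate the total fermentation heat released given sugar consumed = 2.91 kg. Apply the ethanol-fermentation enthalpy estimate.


Q = m_sugar · 590 kJ/kg
Q = 2.91 · 590

1716.9000 kJ


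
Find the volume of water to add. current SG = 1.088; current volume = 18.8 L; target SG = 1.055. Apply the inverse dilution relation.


V_water = V·((SG_curr − 1)/(SG_target − 1) − 1)
V_water = 18.8·((1.088 − 1)/(1.055 − 1) − 1)

11.2800 L


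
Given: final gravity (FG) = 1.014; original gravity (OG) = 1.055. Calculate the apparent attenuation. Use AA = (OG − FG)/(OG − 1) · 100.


AA = (1.055 − 1.014)/(1.055 − 1) · 100

74.5455 %


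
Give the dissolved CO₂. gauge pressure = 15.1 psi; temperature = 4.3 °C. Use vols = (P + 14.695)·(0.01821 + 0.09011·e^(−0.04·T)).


vols = (15.1 + 14.695)·(0.01821 + 0.09011·e^(−0.04·4.3))

2.8031 volumes


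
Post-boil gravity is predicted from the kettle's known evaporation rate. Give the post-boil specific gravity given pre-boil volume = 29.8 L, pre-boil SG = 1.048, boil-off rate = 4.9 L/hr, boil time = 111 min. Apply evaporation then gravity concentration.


V_post = V_pre − rate·(t/60);  SG_post = 1 + (SG_pre−1)·V_pre/V_post
V_post = 29.8 − 4.9·(111/60) = 20.7350
SG_post = 1 + (1.048 − 1)·29.8/20.7350

1.0690


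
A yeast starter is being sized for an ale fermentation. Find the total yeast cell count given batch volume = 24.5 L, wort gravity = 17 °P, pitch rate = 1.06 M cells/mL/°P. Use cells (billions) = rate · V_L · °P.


cells = 1.06 · 24.5 · 17

441.4900 billion cells


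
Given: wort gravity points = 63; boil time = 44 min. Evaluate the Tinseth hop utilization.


U = 1.65·0.000125^(GP/1000) · (1 − e^(−0.04·t))/4.15
bigness = 1.65·0.000125^(63/1000) = 0.9367
boil_factor = (1 − e^(−0.04·44))/4.15 = 0.1995
U = 0.9367 · 0.1995

0.1869


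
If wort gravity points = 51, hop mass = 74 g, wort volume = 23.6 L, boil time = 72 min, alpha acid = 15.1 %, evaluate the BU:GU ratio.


U = 1.65·0.000125^(GP/1000)·(1−e^(−0.04t))/4.15;  IBU = (α/100)·m·U·1000/V;  BU:GU = IBU/GP
U = 1.65·0.000125^(51/1000)·(1−e^(−0.04·72))/4.15 = 0.2373
IBU = (15.1/100)·74·0.2373·1000/23.6 = 112.3531
BU:GU = 112.3531/51

2.2030


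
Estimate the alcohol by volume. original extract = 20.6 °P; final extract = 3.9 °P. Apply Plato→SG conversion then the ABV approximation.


SG = 259/(259 − P);  ABV = (OG − FG)·131.25
OG = 259/(259 − 20.6) = 1.0864
FG = 259/(259 − 3.9) = 1.0153
ABV = (1.0864 − 1.0153)·131.25

9.3347 % ABV


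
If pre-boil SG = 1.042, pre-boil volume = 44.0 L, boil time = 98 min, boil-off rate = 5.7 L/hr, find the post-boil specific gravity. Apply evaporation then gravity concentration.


V_post = V_pre − rate·(t/60);  SG_post = 1 + (SG_pre−1)·V_pre/V_post
V_post = 44.0 − 5.7·(98/60) = 34.6900
SG_post = 1 + (1.042 − 1)·44.0/34.6900

1.0533


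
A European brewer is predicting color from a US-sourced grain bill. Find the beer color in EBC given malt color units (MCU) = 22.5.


SRM = 1.4922·MCU^0.6859;  EBC = SRM·1.97
SRM = 1.4922·22.5^0.6859 = 12.6267
EBC = 12.6267·1.97

24.8746 EBC


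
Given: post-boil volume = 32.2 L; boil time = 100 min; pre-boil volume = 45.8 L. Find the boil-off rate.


rate = (V_pre − V_post) / (t_min/60)
rate = (45.8 − 32.2) / (100/60)

8.1600 L/hr


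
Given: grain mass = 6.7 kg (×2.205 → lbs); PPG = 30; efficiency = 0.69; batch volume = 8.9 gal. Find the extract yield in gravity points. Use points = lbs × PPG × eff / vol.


lbs = 6.7 × 2.205 = 14.7735
points = 14.7735 × 30 × 0.69 / 8.9

34.3608 points


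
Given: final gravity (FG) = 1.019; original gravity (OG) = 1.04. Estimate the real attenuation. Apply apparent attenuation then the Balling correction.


AA = (OG−FG)/(OG−1)·100;  RA = AA·0.8192
AA = (1.04 − 1.019)/(1.04 − 1)·100 = 52.5000
RA = 52.5000·0.8192

43.0080 %


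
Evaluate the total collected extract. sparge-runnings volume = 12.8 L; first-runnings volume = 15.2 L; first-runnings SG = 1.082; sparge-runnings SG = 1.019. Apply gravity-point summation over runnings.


total = Σ (SG_i − 1)·1000·V_i
first = (1.082 − 1)·1000·15.2 = 1246.4000
sparge = (1.019 − 1)·1000·12.8 = 243.2000
total = 1246.4000 + 243.2000

1489.6000 gravity·L


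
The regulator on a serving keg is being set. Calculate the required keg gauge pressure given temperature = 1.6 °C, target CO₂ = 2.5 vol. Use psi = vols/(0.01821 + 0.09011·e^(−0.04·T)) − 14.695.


psi = 2.5/(0.01821 + 0.09011·e^(−0.04·1.6)) − 14.695

9.6398 psi


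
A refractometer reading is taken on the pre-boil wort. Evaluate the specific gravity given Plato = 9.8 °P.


SG = 259/(259 − P)
SG = 259/(259 − 9.8)

1.0393


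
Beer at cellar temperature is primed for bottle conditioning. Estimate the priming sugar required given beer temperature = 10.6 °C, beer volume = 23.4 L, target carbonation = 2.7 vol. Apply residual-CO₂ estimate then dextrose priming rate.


residual = 14.695·(0.01821 + 0.09011·e^(−0.04·T));  sugar = (target − residual)·4.0·V
residual = 14.695·(0.01821 + 0.09011·e^(−0.04·10.6)) = 1.1342
sugar = (2.7 − 1.1342)·4.0·23.4

146.5624 g


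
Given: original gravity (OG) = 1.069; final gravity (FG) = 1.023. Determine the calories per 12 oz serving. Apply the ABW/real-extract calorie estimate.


ABW = (OG−FG)·131.25·0.79/FG;  °P = 259 − 259/SG (for OG→OE and FG→AE);  RE = 0.1808·OE + 0.8192·AE;  Cal = (6.9·ABW + 4·(RE−0.1))·FG·3.55
ABW = (1.069 − 1.023)·131.25·0.79/1.023 = 4.6624
OE = 259 − 259/1.069 = 16.7175 °P
AE = 259 − 259/1.023 = 5.8231 °P
RE = 0.1808·16.7175 + 0.8192·5.8231 = 7.7928 °P
Cal = (6.9·4.6624 + 4·(7.7928−0.1))·1.023·3.55

228.5819 kcal


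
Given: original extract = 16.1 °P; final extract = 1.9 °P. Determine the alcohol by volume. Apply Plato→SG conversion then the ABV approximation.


SG = 259/(259 − P);  ABV = (OG − FG)·131.25
OG = 259/(259 − 16.1) = 1.0663
FG = 259/(259 − 1.9) = 1.0074
ABV = (1.0663 − 1.0074)·131.25

7.7296 % ABV


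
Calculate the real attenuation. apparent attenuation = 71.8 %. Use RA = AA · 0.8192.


RA = 71.8 · 0.8192

58.8186 %


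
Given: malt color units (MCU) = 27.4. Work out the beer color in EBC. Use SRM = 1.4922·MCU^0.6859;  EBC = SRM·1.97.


SRM = 1.4922·27.4^0.6859 = 14.4537
EBC = 14.4537·1.97

28.4739 EBC


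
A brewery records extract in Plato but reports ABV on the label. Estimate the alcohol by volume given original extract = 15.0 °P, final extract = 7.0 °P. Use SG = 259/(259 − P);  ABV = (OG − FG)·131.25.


OG = 259/(259 − 15.0) = 1.0615
FG = 259/(259 − 7.0) = 1.0278
ABV = (1.0615 − 1.0278)·131.25

4.4228 % ABV


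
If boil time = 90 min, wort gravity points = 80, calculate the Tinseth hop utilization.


U = 1.65·0.000125^(GP/1000) · (1 − e^(−0.04·t))/4.15
bigness = 1.65·0.000125^(80/1000) = 0.8040
boil_factor = (1 − e^(−0.04·90))/4.15 = 0.2344
U = 0.8040 · 0.2344

0.1884


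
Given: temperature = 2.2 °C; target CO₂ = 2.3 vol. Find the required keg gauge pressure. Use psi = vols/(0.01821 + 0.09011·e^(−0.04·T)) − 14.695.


psi = 2.3/(0.01821 + 0.09011·e^(−0.04·2.2)) − 14.695

8.1385 psi


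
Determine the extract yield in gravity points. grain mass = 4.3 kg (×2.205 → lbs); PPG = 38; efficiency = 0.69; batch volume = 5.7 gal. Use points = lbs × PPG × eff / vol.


lbs = 4.3 × 2.205 = 9.4815
points = 9.4815 × 38 × 0.69 / 5.7

43.6149 points


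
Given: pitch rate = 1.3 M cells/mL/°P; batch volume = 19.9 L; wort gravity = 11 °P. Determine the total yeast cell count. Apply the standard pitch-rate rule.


cells (billions) = rate · V_L · °P
cells = 1.3 · 19.9 · 11

284.5700 billion cells


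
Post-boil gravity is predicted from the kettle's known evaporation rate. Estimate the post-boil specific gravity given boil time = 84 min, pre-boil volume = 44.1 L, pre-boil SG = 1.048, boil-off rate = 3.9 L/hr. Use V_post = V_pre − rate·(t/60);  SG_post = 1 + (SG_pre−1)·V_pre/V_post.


V_post = 44.1 − 3.9·(84/60) = 38.6400
SG_post = 1 + (1.048 − 1)·44.1/38.6400

1.0548


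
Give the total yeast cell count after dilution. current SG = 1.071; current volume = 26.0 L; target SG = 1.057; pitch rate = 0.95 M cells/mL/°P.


V_w = V·((SG_c−1)/(SG_t−1)−1);  °P = 259 − 259/SG_t;  cells = rate·(V+V_w)·°P
V_w = 26.0·((1.071−1)/(1.057−1)−1) = 6.3860
V_final = 26.0 + 6.3860 = 32.3860
°P = 259 − 259/1.057 = 13.9669
cells = 0.95·32.3860·13.9669

429.7146 billion cells


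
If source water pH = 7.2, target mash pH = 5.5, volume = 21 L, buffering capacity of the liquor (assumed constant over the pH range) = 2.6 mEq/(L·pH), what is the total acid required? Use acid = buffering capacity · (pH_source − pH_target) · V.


acid = 2.6 · (7.2 − 5.5) · 21

92.8200 mEq


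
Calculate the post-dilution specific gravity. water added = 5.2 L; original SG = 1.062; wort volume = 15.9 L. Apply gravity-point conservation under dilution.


SG_new = 1 + (SG_old − 1)·V_old/(V_old + V_water)
pts = (1.062 − 1)·1000·15.9/(15.9 + 5.2) = 46.7204
SG_new = 1 + 46.7204/1000

1.0467


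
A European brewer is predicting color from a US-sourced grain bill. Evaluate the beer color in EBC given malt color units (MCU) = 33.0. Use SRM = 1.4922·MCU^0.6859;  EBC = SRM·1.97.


SRM = 1.4922·33.0^0.6859 = 16.4201
EBC = 16.4201·1.97

32.3476 EBC


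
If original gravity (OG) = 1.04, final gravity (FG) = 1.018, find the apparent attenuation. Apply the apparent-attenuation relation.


AA = (OG − FG)/(OG − 1) · 100
AA = (1.04 − 1.018)/(1.04 − 1) · 100

55.0000 %


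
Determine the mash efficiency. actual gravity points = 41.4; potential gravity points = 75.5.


efficiency = actual / potential × 100
efficiency = 41.4 / 75.5 × 100

54.8344 %


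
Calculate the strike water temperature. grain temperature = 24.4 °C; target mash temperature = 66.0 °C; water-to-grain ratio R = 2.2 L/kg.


T_strike = (0.41/R)·(T_mash − T_grain) + T_mash
T_strike = (0.41/2.2)·(66.0 − 24.4) + 66.0

73.7527 °C


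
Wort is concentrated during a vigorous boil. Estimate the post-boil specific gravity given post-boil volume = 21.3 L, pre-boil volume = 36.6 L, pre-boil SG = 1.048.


SG_post = 1 + (SG_pre − 1)·V_pre/V_post
pts_pre = (1.048 − 1)·1000 = 48.0000
pts_post = 48.0000·36.6/21.3 = 82.4789
SG_post = 1 + 82.4789/1000

1.0825


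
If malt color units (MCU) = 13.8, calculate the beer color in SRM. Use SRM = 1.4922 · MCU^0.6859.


SRM = 1.4922 · 13.8^0.6859

9.0296 SRM


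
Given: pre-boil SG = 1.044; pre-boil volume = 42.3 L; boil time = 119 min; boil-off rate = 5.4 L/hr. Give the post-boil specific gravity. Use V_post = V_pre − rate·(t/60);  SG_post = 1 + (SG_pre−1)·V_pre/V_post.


V_post = 42.3 − 5.4·(119/60) = 31.5900
SG_post = 1 + (1.044 − 1)·42.3/31.5900

1.0589


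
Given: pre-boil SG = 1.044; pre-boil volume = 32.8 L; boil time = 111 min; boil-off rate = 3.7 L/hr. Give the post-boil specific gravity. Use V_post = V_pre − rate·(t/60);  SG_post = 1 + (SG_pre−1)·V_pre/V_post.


V_post = 32.8 − 3.7·(111/60) = 25.9550
SG_post = 1 + (1.044 − 1)·32.8/25.9550

1.0556


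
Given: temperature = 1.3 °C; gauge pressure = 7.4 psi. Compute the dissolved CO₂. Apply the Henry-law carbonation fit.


vols = (P + 14.695)·(0.01821 + 0.09011·e^(−0.04·T))
vols = (7.4 + 14.695)·(0.01821 + 0.09011·e^(−0.04·1.3))

2.2924 volumes


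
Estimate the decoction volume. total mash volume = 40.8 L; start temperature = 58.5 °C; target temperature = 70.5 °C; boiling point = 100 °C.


V_dec = V_total·(T_target − T_start)/(T_boil − T_start)
V_dec = 40.8·(70.5 − 58.5)/(100 − 58.5)

11.7976 L


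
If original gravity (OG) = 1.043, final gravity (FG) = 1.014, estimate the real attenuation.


AA = (OG−FG)/(OG−1)·100;  RA = AA·0.8192
AA = (1.043 − 1.014)/(1.043 − 1)·100 = 67.4419
RA = 67.4419·0.8192

55.2484 %


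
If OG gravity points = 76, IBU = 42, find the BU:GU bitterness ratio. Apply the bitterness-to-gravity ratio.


BU:GU = IBU / OG_points
BU:GU = 42 / 76

0.5526


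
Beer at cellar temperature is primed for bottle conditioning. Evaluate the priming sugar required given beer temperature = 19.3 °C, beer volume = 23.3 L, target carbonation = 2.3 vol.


residual = 14.695·(0.01821 + 0.09011·e^(−0.04·T));  sugar = (target − residual)·4.0·V
residual = 14.695·(0.01821 + 0.09011·e^(−0.04·19.3)) = 0.8795
sugar = (2.3 − 0.8795)·4.0·23.3

132.3927 g


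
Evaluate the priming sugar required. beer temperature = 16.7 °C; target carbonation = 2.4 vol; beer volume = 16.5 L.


residual = 14.695·(0.01821 + 0.09011·e^(−0.04·T));  sugar = (target − residual)·4.0·V
residual = 14.695·(0.01821 + 0.09011·e^(−0.04·16.7)) = 0.9465
sugar = (2.4 − 0.9465)·4.0·16.5

95.9284 g


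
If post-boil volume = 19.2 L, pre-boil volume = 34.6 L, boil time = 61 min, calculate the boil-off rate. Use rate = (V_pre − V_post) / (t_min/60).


rate = (34.6 − 19.2) / (61/60)

15.1475 L/hr


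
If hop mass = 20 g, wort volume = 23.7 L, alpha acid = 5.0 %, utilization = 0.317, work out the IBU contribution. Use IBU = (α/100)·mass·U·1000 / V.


IBU = (5.0/100)·20·0.317·1000 / 23.7

13.3755 IBU


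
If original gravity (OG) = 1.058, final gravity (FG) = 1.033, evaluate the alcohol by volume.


ABV = (OG − FG) · 131.25
ABV = (1.058 − 1.033) · 131.25

3.2813 % ABV


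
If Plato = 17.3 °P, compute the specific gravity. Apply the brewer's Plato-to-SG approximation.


SG = 259/(259 − P)
SG = 259/(259 − 17.3)

1.0716


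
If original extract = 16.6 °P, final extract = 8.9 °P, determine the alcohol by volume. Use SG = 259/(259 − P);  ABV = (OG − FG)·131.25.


OG = 259/(259 − 16.6) = 1.0685
FG = 259/(259 − 8.9) = 1.0356
ABV = (1.0685 − 1.0356)·131.25

4.3176 % ABV


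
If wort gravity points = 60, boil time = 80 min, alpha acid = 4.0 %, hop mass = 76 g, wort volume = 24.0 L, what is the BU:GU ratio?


U = 1.65·0.000125^(GP/1000)·(1−e^(−0.04t))/4.15;  IBU = (α/100)·m·U·1000/V;  BU:GU = IBU/GP
U = 1.65·0.000125^(60/1000)·(1−e^(−0.04·80))/4.15 = 0.2224
IBU = (4.0/100)·76·0.2224·1000/24.0 = 28.1734
BU:GU = 28.1734/60

0.4696


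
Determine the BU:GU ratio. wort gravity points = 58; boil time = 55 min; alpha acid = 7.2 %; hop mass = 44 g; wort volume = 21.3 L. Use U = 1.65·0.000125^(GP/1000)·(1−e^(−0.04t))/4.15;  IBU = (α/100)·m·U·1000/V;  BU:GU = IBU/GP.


U = 1.65·0.000125^(58/1000)·(1−e^(−0.04·55))/4.15 = 0.2099
IBU = (7.2/100)·44·0.2099·1000/21.3 = 31.2220
BU:GU = 31.2220/58

0.5383


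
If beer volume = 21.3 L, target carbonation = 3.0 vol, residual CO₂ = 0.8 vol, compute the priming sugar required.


sugar = (target − residual)·4.0·V
sugar = (3.0 − 0.8)·4.0·21.3

187.4400 g


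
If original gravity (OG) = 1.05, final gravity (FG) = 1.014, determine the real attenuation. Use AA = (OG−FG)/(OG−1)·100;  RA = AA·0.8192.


AA = (1.05 − 1.014)/(1.05 − 1)·100 = 72.0000
RA = 72.0000·0.8192

58.9824 %


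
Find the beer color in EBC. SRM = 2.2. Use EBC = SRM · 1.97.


EBC = 2.2 · 1.97

4.3340 EBC


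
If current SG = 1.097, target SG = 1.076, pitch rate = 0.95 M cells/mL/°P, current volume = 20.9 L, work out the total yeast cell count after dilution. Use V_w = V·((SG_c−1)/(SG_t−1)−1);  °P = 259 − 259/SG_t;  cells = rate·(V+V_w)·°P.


V_w = 20.9·((1.097−1)/(1.076−1)−1) = 5.7750
V_final = 20.9 + 5.7750 = 26.6750
°P = 259 − 259/1.076 = 18.2937
cells = 0.95·26.6750·18.2937

463.5847 billion cells


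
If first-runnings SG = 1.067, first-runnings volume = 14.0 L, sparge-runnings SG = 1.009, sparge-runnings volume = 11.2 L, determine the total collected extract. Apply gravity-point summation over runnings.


total = Σ (SG_i − 1)·1000·V_i
first = (1.067 − 1)·1000·14.0 = 938.0000
sparge = (1.009 − 1)·1000·11.2 = 100.8000
total = 938.0000 + 100.8000

1038.8000 gravity·L
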